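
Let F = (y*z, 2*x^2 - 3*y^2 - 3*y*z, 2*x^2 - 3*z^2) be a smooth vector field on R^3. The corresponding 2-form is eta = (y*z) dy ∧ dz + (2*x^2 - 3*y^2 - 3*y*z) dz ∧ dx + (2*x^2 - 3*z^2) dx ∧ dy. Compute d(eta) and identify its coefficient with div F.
d(eta) = (-6*y - 9*z) dx ∧ dy ∧ dz; div F = -6*y - 9*z

For a 2-form in R^3 of the form above, applying d gives a 3-form with coefficient ∂P/∂x + ∂Q/∂y + ∂R/∂z:
  ∂P/∂x = 0
  ∂Q/∂y = -6*y - 3*z
  ∂R/∂z = -6*z
Sum = -6*y - 9*z, which is exactly div F.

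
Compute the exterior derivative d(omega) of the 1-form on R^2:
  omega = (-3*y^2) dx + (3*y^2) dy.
d(omega) = (6*y) dx ∧ dy

For a 1-form omega = sum_i f_i dx_i, the exterior derivative is
  d(omega) = sum_{i < j} (∂f_j/∂x_i - ∂f_i/∂x_j) dx_i ∧ dx_j.
  coefficient of dx ∧ dy: ∂f_2/∂x - ∂f_1/∂y = ∂(3*y^2)/∂x - ∂(-3*y^2)/∂y = 6*y
Assembling: d(omega) = (6*y) dx ∧ dy.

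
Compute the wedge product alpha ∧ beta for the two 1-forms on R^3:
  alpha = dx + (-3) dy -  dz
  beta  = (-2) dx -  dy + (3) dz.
alpha ∧ beta = (-7) dx ∧ dy + (1) dx ∧ dz + (-10) dy ∧ dz

Distribute the wedge, using dx_i ∧ dx_j = -dx_j ∧ dx_i and dx_i ∧ dx_i = 0. For each pair (i, j) with i < j, the coefficient of dx_i ∧ dx_j in alpha ∧ beta is (alpha_i * beta_j - alpha_j * beta_i). Collecting: alpha ∧ beta = (-7) dx ∧ dy + (1) dx ∧ dz + (-10) dy ∧ dz.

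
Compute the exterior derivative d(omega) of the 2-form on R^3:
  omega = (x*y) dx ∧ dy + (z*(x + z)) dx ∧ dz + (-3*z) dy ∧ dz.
d(omega) = 0

For a 2-form omega = sum_{i<j} g_{ij} dx_i ∧ dx_j, the exterior derivative is
  d(omega) = sum_{i<j} d(g_{ij}) ∧ dx_i ∧ dx_j = sum_{i<j, k} (∂g_{ij}/∂x_k) dx_k ∧ dx_i ∧ dx_j.
Expand each term, using dx_k ∧ dx_i ∧ dx_j = sgn(permutation) dx_{(a)} ∧ dx_{(b)} ∧ dx_{(c)} with (a < b < c) sorted:

Collecting like 3-forms: d(omega) = 0.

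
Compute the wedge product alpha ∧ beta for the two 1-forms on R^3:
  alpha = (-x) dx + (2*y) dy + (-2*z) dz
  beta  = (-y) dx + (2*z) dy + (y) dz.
alpha ∧ beta = (-2*x*z + 2*y^2) dx ∧ dy + (-y*(x + 2*z)) dx ∧ dz + (2*y^2 + 4*z^2) dy ∧ dz

Distribute the wedge, using dx_i ∧ dx_j = -dx_j ∧ dx_i and dx_i ∧ dx_i = 0. For each pair (i, j) with i < j, the coefficient of dx_i ∧ dx_j in alpha ∧ beta is (alpha_i * beta_j - alpha_j * beta_i). Collecting: alpha ∧ beta = (-2*x*z + 2*y^2) dx ∧ dy + (-y*(x + 2*z)) dx ∧ dz + (2*y^2 + 4*z^2) dy ∧ dz.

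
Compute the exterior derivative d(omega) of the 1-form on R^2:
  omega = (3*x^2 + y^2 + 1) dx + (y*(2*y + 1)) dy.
d(omega) = (-2*y) dx ∧ dy

For a 1-form omega = sum_i f_i dx_i, the exterior derivative is
  d(omega) = sum_{i < j} (∂f_j/∂x_i - ∂f_i/∂x_j) dx_i ∧ dx_j.
  coefficient of dx ∧ dy: ∂f_2/∂x - ∂f_1/∂y = ∂(y*(2*y + 1))/∂x - ∂(3*x^2 + y^2 + 1)/∂y = -2*y
Assembling: d(omega) = (-2*y) dx ∧ dy.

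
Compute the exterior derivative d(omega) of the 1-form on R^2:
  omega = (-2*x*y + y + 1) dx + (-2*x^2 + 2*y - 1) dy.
d(omega) = (-2*x - 1) dx ∧ dy

For a 1-form omega = sum_i f_i dx_i, the exterior derivative is
  d(omega) = sum_{i < j} (∂f_j/∂x_i - ∂f_i/∂x_j) dx_i ∧ dx_j.
  coefficient of dx ∧ dy: ∂f_2/∂x - ∂f_1/∂y = ∂(-2*x^2 + 2*y - 1)/∂x - ∂(-2*x*y + y + 1)/∂y = -2*x - 1
Assembling: d(omega) = (-2*x - 1) dx ∧ dy.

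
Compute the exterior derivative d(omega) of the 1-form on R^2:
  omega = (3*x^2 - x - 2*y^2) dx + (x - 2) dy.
d(omega) = (4*y + 1) dx ∧ dy

For a 1-form omega = sum_i f_i dx_i, the exterior derivative is
  d(omega) = sum_{i < j} (∂f_j/∂x_i - ∂f_i/∂x_j) dx_i ∧ dx_j.
  coefficient of dx ∧ dy: ∂f_2/∂x - ∂f_1/∂y = ∂(x - 2)/∂x - ∂(3*x^2 - x - 2*y^2)/∂y = 4*y + 1
Assembling: d(omega) = (4*y + 1) dx ∧ dy.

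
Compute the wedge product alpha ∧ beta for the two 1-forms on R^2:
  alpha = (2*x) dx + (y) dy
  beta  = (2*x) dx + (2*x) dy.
alpha ∧ beta = (2*x*(2*x - y)) dx ∧ dy

Distribute the wedge, using dx_i ∧ dx_j = -dx_j ∧ dx_i and dx_i ∧ dx_i = 0. For each pair (i, j) with i < j, the coefficient of dx_i ∧ dx_j in alpha ∧ beta is (alpha_i * beta_j - alpha_j * beta_i). Collecting: alpha ∧ beta = (2*x*(2*x - y)) dx ∧ dy.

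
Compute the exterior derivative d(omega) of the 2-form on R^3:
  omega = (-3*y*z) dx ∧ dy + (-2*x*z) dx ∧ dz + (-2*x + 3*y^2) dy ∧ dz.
d(omega) = (-3*y - 2) dx ∧ dy ∧ dz

For a 2-form omega = sum_{i<j} g_{ij} dx_i ∧ dx_j, the exterior derivative is
  d(omega) = sum_{i<j} d(g_{ij}) ∧ dx_i ∧ dx_j = sum_{i<j, k} (∂g_{ij}/∂x_k) dx_k ∧ dx_i ∧ dx_j.
Expand each term, using dx_k ∧ dx_i ∧ dx_j = sgn(permutation) dx_{(a)} ∧ dx_{(b)} ∧ dx_{(c)} with (a < b < c) sorted:
  d(-3*y*z) includes (∂/∂z)(-3*y*z) dz = (-3*y) dz, which multiplied by dx ∧ dy gives (-3*y) dx ∧ dy ∧ dz
  d(-2*x + 3*y^2) includes (∂/∂x)(-2*x + 3*y^2) dx = (-2) dx, which multiplied by dy ∧ dz gives (-2) dx ∧ dy ∧ dz
Collecting like 3-forms: d(omega) = (-3*y - 2) dx ∧ dy ∧ dz.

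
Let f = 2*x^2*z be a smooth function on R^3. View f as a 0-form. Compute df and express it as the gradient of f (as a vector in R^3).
df = (4*x*z) dx + (0) dy + (2*x^2) dz; grad f = (4*x*z, 0, 2*x^2)

For a 0-form f, d f = (∂f/∂x) dx + (∂f/∂y) dy + (∂f/∂z) dz. The components of the vector representation are exactly the entries of grad f in Cartesian coordinates:
  ∂f/∂x = 4*x*z
  ∂f/∂y = 0
  ∂f/∂z = 2*x^2.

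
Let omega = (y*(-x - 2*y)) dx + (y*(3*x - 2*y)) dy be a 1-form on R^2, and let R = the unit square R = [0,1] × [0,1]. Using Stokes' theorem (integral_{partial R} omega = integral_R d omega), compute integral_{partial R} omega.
integral_(partial R) omega = 4

Stokes: integral_partial_R omega = integral_R d omega with d omega = (∂Q/∂x - ∂P/∂y) dx ∧ dy.
  ∂Q/∂x = 3*y
  ∂P/∂y = -x - 4*y
  integrand = ∂Q/∂x - ∂P/∂y = x + 7*y.
Integrating over R: integral_0^1 integral_0^1 (x + 7*y) dx dy = 4.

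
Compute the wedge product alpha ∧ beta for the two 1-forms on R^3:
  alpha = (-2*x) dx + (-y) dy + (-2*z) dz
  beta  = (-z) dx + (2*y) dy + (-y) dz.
alpha ∧ beta = (-y*(4*x + z)) dx ∧ dy + (2*x*y - 2*z^2) dx ∧ dz + (y*(y + 4*z)) dy ∧ dz

Distribute the wedge, using dx_i ∧ dx_j = -dx_j ∧ dx_i and dx_i ∧ dx_i = 0. For each pair (i, j) with i < j, the coefficient of dx_i ∧ dx_j in alpha ∧ beta is (alpha_i * beta_j - alpha_j * beta_i). Collecting: alpha ∧ beta = (-y*(4*x + z)) dx ∧ dy + (2*x*y - 2*z^2) dx ∧ dz + (y*(y + 4*z)) dy ∧ dz.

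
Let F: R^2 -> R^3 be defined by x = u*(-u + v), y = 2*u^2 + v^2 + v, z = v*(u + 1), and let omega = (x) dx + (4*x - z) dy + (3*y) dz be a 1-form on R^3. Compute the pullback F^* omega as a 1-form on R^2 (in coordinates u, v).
F^* omega = (-14*u^3 + 15*u^2*v + u*v^2 - 4*u*v + 3*v^3 + 3*v^2) du + (5*u^3 - 7*u^2*v + 2*u^2 + 9*u*v^2 + 6*u*v + v^2 + 2*v) dv

Using F^*(f dg) = (f ∘ F) d(g ∘ F), substitute each coordinate x_i by F_i(u, v) in f_i, and replace dx_i by d F_i = (∂F_i/∂u) du + (∂F_i/∂v) dv.
  For the x component: f_1(F) = u*(-u + v); d F_1 = (-2*u + v) du + (u) dv
  For the y component: f_2(F) = -4*u^2 + 3*u*v - v; d F_2 = (4*u) du + (2*v + 1) dv
  For the z component: f_3(F) = 6*u^2 + 3*v^2 + 3*v; d F_3 = (v) du + (u + 1) dv
Combining and collecting du, dv coefficients:
  coeff of du: -14*u^3 + 15*u^2*v + u*v^2 - 4*u*v + 3*v^3 + 3*v^2
  coeff of dv: 5*u^3 - 7*u^2*v + 2*u^2 + 9*u*v^2 + 6*u*v + v^2 + 2*v
F^* omega = (-14*u^3 + 15*u^2*v + u*v^2 - 4*u*v + 3*v^3 + 3*v^2) du + (5*u^3 - 7*u^2*v + 2*u^2 + 9*u*v^2 + 6*u*v + v^2 + 2*v) dv.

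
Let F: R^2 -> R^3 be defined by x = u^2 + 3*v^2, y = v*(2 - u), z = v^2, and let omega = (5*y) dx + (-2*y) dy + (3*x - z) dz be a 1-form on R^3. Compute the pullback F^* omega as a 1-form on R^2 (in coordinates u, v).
F^* omega = (2*v*(-5*u^2 - u*v + 10*u + 2*v)) du + (2*v*(2*u^2 - 15*u*v + 4*u + 8*v^2 + 30*v - 4)) dv

Using F^*(f dg) = (f ∘ F) d(g ∘ F), substitute each coordinate x_i by F_i(u, v) in f_i, and replace dx_i by d F_i = (∂F_i/∂u) du + (∂F_i/∂v) dv.
  For the x component: f_1(F) = 5*v*(2 - u); d F_1 = (2*u) du + (6*v) dv
  For the y component: f_2(F) = 2*v*(u - 2); d F_2 = (-v) du + (2 - u) dv
  For the z component: f_3(F) = 3*u^2 + 8*v^2; d F_3 = (0) du + (2*v) dv
Combining and collecting du, dv coefficients:
  coeff of du: 2*v*(-5*u^2 - u*v + 10*u + 2*v)
  coeff of dv: 2*v*(2*u^2 - 15*u*v + 4*u + 8*v^2 + 30*v - 4)
F^* omega = (2*v*(-5*u^2 - u*v + 10*u + 2*v)) du + (2*v*(2*u^2 - 15*u*v + 4*u + 8*v^2 + 30*v - 4)) dv.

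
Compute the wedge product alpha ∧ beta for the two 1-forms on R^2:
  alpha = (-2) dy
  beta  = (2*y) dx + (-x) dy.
alpha ∧ beta = (4*y) dx ∧ dy

Distribute the wedge, using dx_i ∧ dx_j = -dx_j ∧ dx_i and dx_i ∧ dx_i = 0. For each pair (i, j) with i < j, the coefficient of dx_i ∧ dx_j in alpha ∧ beta is (alpha_i * beta_j - alpha_j * beta_i). Collecting: alpha ∧ beta = (4*y) dx ∧ dy.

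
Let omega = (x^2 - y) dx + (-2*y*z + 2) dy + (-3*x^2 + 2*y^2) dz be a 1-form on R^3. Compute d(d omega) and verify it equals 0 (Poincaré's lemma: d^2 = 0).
d(d omega) = 0

Step 1: d omega = sum_{i<j} (∂f_j/∂x_i - ∂f_i/∂x_j) dx_i ∧ dx_j:
  coeff of dx ∧ dy: 1
  coeff of dx ∧ dz: -6*x
  coeff of dy ∧ dz: 6*y
Step 2: Apply d again to each 2-form coefficient. The only possible 3-form in R^3 is dx ∧ dy ∧ dz, with coefficient
  ∂(coeff of dy∧dz)/∂x - ∂(coeff of dx∧dz)/∂y + ∂(coeff of dx∧dy)/∂z
  = ∂/∂x (6*y) - ∂/∂y (-6*x) + ∂/∂z (1).
Each of these terms simplifies to sums of mixed partials that cancel in pairs. The result is 0 (by equality of mixed partials for smooth functions — Schwarz / Clairaut).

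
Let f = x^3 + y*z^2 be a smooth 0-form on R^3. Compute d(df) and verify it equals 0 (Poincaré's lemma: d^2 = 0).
d(df) = 0

Step 1: df = sum_i (∂f/∂x_i) dx_i = (3*x^2) dx + (z^2) dy + (2*y*z) dz.
Step 2: Apply d again. Using the 1-form formula, the coefficient of dx ∧ dy in d(df) is ∂^2 f/∂x ∂y - ∂^2 f/∂y ∂x = (0) - (0) = 0 (equality of mixed partials for smooth f).
Similarly for dx ∧ dz and dy ∧ dz — all coefficients vanish. So d(df) = 0.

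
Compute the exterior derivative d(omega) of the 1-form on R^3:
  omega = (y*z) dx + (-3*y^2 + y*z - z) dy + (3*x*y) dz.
d(omega) = (-z) dx ∧ dy + (2*y) dx ∧ dz + (3*x - y + 1) dy ∧ dz

For a 1-form omega = sum_i f_i dx_i, the exterior derivative is
  d(omega) = sum_{i < j} (∂f_j/∂x_i - ∂f_i/∂x_j) dx_i ∧ dx_j.
  coefficient of dx ∧ dy: ∂f_2/∂x - ∂f_1/∂y = ∂(-3*y^2 + y*z - z)/∂x - ∂(y*z)/∂y = -z
  coefficient of dx ∧ dz: ∂f_3/∂x - ∂f_1/∂z = ∂(3*x*y)/∂x - ∂(y*z)/∂z = 2*y
  coefficient of dy ∧ dz: ∂f_3/∂y - ∂f_2/∂z = ∂(3*x*y)/∂y - ∂(-3*y^2 + y*z - z)/∂z = 3*x - y + 1
Assembling: d(omega) = (-z) dx ∧ dy + (2*y) dx ∧ dz + (3*x - y + 1) dy ∧ dz.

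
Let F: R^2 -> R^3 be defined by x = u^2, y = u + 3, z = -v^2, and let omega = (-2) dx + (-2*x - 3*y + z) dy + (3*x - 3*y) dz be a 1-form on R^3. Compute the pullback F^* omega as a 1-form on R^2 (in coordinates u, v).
F^* omega = (-2*u^2 - 7*u - v^2 - 9) du + (6*v*(-u^2 + u + 3)) dv

Using F^*(f dg) = (f ∘ F) d(g ∘ F), substitute each coordinate x_i by F_i(u, v) in f_i, and replace dx_i by d F_i = (∂F_i/∂u) du + (∂F_i/∂v) dv.
  For the x component: f_1(F) = -2; d F_1 = (2*u) du + (0) dv
  For the y component: f_2(F) = -2*u^2 - 3*u - v^2 - 9; d F_2 = (1) du + (0) dv
  For the z component: f_3(F) = 3*u^2 - 3*u - 9; d F_3 = (0) du + (-2*v) dv
Combining and collecting du, dv coefficients:
  coeff of du: -2*u^2 - 7*u - v^2 - 9
  coeff of dv: 6*v*(-u^2 + u + 3)
F^* omega = (-2*u^2 - 7*u - v^2 - 9) du + (6*v*(-u^2 + u + 3)) dv.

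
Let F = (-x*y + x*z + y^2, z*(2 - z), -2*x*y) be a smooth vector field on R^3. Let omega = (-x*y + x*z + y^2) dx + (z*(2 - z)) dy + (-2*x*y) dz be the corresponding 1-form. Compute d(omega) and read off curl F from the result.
d(omega) = (-2*x + 2*z - 2) dy ∧ dz + (x + 2*y) dz ∧ dx + (x - 2*y) dx ∧ dy; curl F = (-2*x + 2*z - 2, x + 2*y, x - 2*y)

d omega = sum_{i<j} (∂f_j/∂x_i - ∂f_i/∂x_j) dx_i ∧ dx_j. Under the identification (dy ∧ dz, dz ∧ dx, dx ∧ dy) ↔ (e_x, e_y, e_z), the coefficients are exactly the components of curl F. Compute:
  ∂R/∂y - ∂Q/∂z = (-2*x) - (2 - 2*z) = -2*x + 2*z - 2
  ∂P/∂z - ∂R/∂x = (x) - (-2*y) = x + 2*y
  ∂Q/∂x - ∂P/∂y = (0) - (-x + 2*y) = x - 2*y.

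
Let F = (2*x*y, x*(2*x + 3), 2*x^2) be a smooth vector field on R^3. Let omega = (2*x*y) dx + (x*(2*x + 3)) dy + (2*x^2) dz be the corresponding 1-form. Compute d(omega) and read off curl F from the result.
d(omega) = (0) dy ∧ dz + (-4*x) dz ∧ dx + (2*x + 3) dx ∧ dy; curl F = (0, -4*x, 2*x + 3)

d omega = sum_{i<j} (∂f_j/∂x_i - ∂f_i/∂x_j) dx_i ∧ dx_j. Under the identification (dy ∧ dz, dz ∧ dx, dx ∧ dy) ↔ (e_x, e_y, e_z), the coefficients are exactly the components of curl F. Compute:
  ∂R/∂y - ∂Q/∂z = (0) - (0) = 0
  ∂P/∂z - ∂R/∂x = (0) - (4*x) = -4*x
  ∂Q/∂x - ∂P/∂y = (4*x + 3) - (2*x) = 2*x + 3.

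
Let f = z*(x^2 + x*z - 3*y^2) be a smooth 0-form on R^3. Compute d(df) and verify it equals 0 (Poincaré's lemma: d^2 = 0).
d(df) = 0

Step 1: df = sum_i (∂f/∂x_i) dx_i = (z*(2*x + z)) dx + (-6*y*z) dy + (x^2 + 2*x*z - 3*y^2) dz.
Step 2: Apply d again. Using the 1-form formula, the coefficient of dx ∧ dy in d(df) is ∂^2 f/∂x ∂y - ∂^2 f/∂y ∂x = (0) - (0) = 0 (equality of mixed partials for smooth f).
Similarly for dx ∧ dz and dy ∧ dz — all coefficients vanish. So d(df) = 0.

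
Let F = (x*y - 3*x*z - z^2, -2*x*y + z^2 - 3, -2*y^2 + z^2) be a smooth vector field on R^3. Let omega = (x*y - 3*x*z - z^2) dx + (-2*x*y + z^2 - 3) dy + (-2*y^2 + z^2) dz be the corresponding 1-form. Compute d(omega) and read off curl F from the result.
d(omega) = (-4*y - 2*z) dy ∧ dz + (-3*x - 2*z) dz ∧ dx + (-x - 2*y) dx ∧ dy; curl F = (-4*y - 2*z, -3*x - 2*z, -x - 2*y)

d omega = sum_{i<j} (∂f_j/∂x_i - ∂f_i/∂x_j) dx_i ∧ dx_j. Under the identification (dy ∧ dz, dz ∧ dx, dx ∧ dy) ↔ (e_x, e_y, e_z), the coefficients are exactly the components of curl F. Compute:
  ∂R/∂y - ∂Q/∂z = (-4*y) - (2*z) = -4*y - 2*z
  ∂P/∂z - ∂R/∂x = (-3*x - 2*z) - (0) = -3*x - 2*z
  ∂Q/∂x - ∂P/∂y = (-2*y) - (x) = -x - 2*y.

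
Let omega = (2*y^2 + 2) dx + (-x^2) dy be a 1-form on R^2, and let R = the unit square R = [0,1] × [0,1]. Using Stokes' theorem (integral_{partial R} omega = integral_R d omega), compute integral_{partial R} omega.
integral_(partial R) omega = -3

Stokes: integral_partial_R omega = integral_R d omega with d omega = (∂Q/∂x - ∂P/∂y) dx ∧ dy.
  ∂Q/∂x = -2*x
  ∂P/∂y = 4*y
  integrand = ∂Q/∂x - ∂P/∂y = -2*x - 4*y.
Integrating over R: integral_0^1 integral_0^1 (-2*x - 4*y) dx dy = -3.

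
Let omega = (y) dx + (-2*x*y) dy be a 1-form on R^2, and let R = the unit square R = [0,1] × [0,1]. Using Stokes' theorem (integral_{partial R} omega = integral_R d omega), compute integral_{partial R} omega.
integral_(partial R) omega = -2

Stokes: integral_partial_R omega = integral_R d omega with d omega = (∂Q/∂x - ∂P/∂y) dx ∧ dy.
  ∂Q/∂x = -2*y
  ∂P/∂y = 1
  integrand = ∂Q/∂x - ∂P/∂y = -2*y - 1.
Integrating over R: integral_0^1 integral_0^1 (-2*y - 1) dx dy = -2.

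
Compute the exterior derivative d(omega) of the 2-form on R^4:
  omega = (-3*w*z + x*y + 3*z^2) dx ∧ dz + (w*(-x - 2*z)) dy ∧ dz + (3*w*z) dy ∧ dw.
d(omega) = (-w - x) dx ∧ dy ∧ dz + (-3*z) dx ∧ dz ∧ dw + (-3*w - x - 2*z) dy ∧ dz ∧ dw

For a 2-form omega = sum_{i<j} g_{ij} dx_i ∧ dx_j, the exterior derivative is
  d(omega) = sum_{i<j} d(g_{ij}) ∧ dx_i ∧ dx_j = sum_{i<j, k} (∂g_{ij}/∂x_k) dx_k ∧ dx_i ∧ dx_j.
Expand each term, using dx_k ∧ dx_i ∧ dx_j = sgn(permutation) dx_{(a)} ∧ dx_{(b)} ∧ dx_{(c)} with (a < b < c) sorted:
  d(-3*w*z + x*y + 3*z^2) includes (∂/∂y)(-3*w*z + x*y + 3*z^2) dy = (x) dy, which multiplied by dx ∧ dz gives (-x) dx ∧ dy ∧ dz
  d(-3*w*z + x*y + 3*z^2) includes (∂/∂w)(-3*w*z + x*y + 3*z^2) dw = (-3*z) dw, which multiplied by dx ∧ dz gives (-3*z) dx ∧ dz ∧ dw
  d(w*(-x - 2*z)) includes (∂/∂x)(w*(-x - 2*z)) dx = (-w) dx, which multiplied by dy ∧ dz gives (-w) dx ∧ dy ∧ dz
  d(w*(-x - 2*z)) includes (∂/∂w)(w*(-x - 2*z)) dw = (-x - 2*z) dw, which multiplied by dy ∧ dz gives (-x - 2*z) dy ∧ dz ∧ dw
  d(3*w*z) includes (∂/∂z)(3*w*z) dz = (3*w) dz, which multiplied by dy ∧ dw gives (-3*w) dy ∧ dz ∧ dw
Collecting like 3-forms: d(omega) = (-w - x) dx ∧ dy ∧ dz + (-3*z) dx ∧ dz ∧ dw + (-3*w - x - 2*z) dy ∧ dz ∧ dw.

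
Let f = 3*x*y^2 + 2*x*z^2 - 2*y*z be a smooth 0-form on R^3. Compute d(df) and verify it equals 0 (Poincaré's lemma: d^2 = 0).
d(df) = 0

Step 1: df = sum_i (∂f/∂x_i) dx_i = (3*y^2 + 2*z^2) dx + (6*x*y - 2*z) dy + (4*x*z - 2*y) dz.
Step 2: Apply d again. Using the 1-form formula, the coefficient of dx ∧ dy in d(df) is ∂^2 f/∂x ∂y - ∂^2 f/∂y ∂x = (6*y) - (6*y) = 0 (equality of mixed partials for smooth f).
Similarly for dx ∧ dz and dy ∧ dz — all coefficients vanish. So d(df) = 0.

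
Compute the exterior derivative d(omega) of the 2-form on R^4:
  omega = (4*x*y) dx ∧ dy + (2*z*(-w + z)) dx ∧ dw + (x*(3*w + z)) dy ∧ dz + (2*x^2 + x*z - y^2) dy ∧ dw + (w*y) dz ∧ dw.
d(omega) = (2*w - 4*z) dx ∧ dz ∧ dw + (3*w + z) dx ∧ dy ∧ dz + (w + 2*x) dy ∧ dz ∧ dw + (4*x + z) dx ∧ dy ∧ dw

For a 2-form omega = sum_{i<j} g_{ij} dx_i ∧ dx_j, the exterior derivative is
  d(omega) = sum_{i<j} d(g_{ij}) ∧ dx_i ∧ dx_j = sum_{i<j, k} (∂g_{ij}/∂x_k) dx_k ∧ dx_i ∧ dx_j.
Expand each term, using dx_k ∧ dx_i ∧ dx_j = sgn(permutation) dx_{(a)} ∧ dx_{(b)} ∧ dx_{(c)} with (a < b < c) sorted:
  d(2*z*(-w + z)) includes (∂/∂z)(2*z*(-w + z)) dz = (-2*w + 4*z) dz, which multiplied by dx ∧ dw gives (2*w - 4*z) dx ∧ dz ∧ dw
  d(x*(3*w + z)) includes (∂/∂x)(x*(3*w + z)) dx = (3*w + z) dx, which multiplied by dy ∧ dz gives (3*w + z) dx ∧ dy ∧ dz
  d(x*(3*w + z)) includes (∂/∂w)(x*(3*w + z)) dw = (3*x) dw, which multiplied by dy ∧ dz gives (3*x) dy ∧ dz ∧ dw
  d(2*x^2 + x*z - y^2) includes (∂/∂x)(2*x^2 + x*z - y^2) dx = (4*x + z) dx, which multiplied by dy ∧ dw gives (4*x + z) dx ∧ dy ∧ dw
  d(2*x^2 + x*z - y^2) includes (∂/∂z)(2*x^2 + x*z - y^2) dz = (x) dz, which multiplied by dy ∧ dw gives (-x) dy ∧ dz ∧ dw
  d(w*y) includes (∂/∂y)(w*y) dy = (w) dy, which multiplied by dz ∧ dw gives (w) dy ∧ dz ∧ dw
Collecting like 3-forms: d(omega) = (2*w - 4*z) dx ∧ dz ∧ dw + (3*w + z) dx ∧ dy ∧ dz + (w + 2*x) dy ∧ dz ∧ dw + (4*x + z) dx ∧ dy ∧ dw.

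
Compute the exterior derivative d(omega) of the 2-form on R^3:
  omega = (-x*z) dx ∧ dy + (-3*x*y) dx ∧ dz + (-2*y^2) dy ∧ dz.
d(omega) = (2*x) dx ∧ dy ∧ dz

For a 2-form omega = sum_{i<j} g_{ij} dx_i ∧ dx_j, the exterior derivative is
  d(omega) = sum_{i<j} d(g_{ij}) ∧ dx_i ∧ dx_j = sum_{i<j, k} (∂g_{ij}/∂x_k) dx_k ∧ dx_i ∧ dx_j.
Expand each term, using dx_k ∧ dx_i ∧ dx_j = sgn(permutation) dx_{(a)} ∧ dx_{(b)} ∧ dx_{(c)} with (a < b < c) sorted:
  d(-x*z) includes (∂/∂z)(-x*z) dz = (-x) dz, which multiplied by dx ∧ dy gives (-x) dx ∧ dy ∧ dz
  d(-3*x*y) includes (∂/∂y)(-3*x*y) dy = (-3*x) dy, which multiplied by dx ∧ dz gives (3*x) dx ∧ dy ∧ dz
Collecting like 3-forms: d(omega) = (2*x) dx ∧ dy ∧ dz.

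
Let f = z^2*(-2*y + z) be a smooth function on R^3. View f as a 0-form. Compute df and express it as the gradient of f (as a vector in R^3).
df = (0) dx + (-2*z^2) dy + (z*(-4*y + 3*z)) dz; grad f = (0, -2*z^2, z*(-4*y + 3*z))

For a 0-form f, d f = (∂f/∂x) dx + (∂f/∂y) dy + (∂f/∂z) dz. The components of the vector representation are exactly the entries of grad f in Cartesian coordinates:
  ∂f/∂x = 0
  ∂f/∂y = -2*z^2
  ∂f/∂z = z*(-4*y + 3*z).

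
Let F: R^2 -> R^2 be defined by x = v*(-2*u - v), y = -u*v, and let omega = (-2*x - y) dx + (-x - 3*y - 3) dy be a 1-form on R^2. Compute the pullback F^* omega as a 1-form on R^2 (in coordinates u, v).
F^* omega = (v*(-15*u*v - 5*v^2 + 3)) du + (-15*u^2*v - 15*u*v^2 + 3*u - 4*v^3) dv

Using F^*(f dg) = (f ∘ F) d(g ∘ F), substitute each coordinate x_i by F_i(u, v) in f_i, and replace dx_i by d F_i = (∂F_i/∂u) du + (∂F_i/∂v) dv.
  For the x component: f_1(F) = v*(5*u + 2*v); d F_1 = (-2*v) du + (-2*u - 2*v) dv
  For the y component: f_2(F) = 5*u*v + v^2 - 3; d F_2 = (-v) du + (-u) dv
Combining and collecting du, dv coefficients:
  coeff of du: v*(-15*u*v - 5*v^2 + 3)
  coeff of dv: -15*u^2*v - 15*u*v^2 + 3*u - 4*v^3
F^* omega = (v*(-15*u*v - 5*v^2 + 3)) du + (-15*u^2*v - 15*u*v^2 + 3*u - 4*v^3) dv.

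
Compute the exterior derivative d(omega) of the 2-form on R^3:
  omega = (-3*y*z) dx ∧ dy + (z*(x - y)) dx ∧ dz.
d(omega) = (-3*y + z) dx ∧ dy ∧ dz

For a 2-form omega = sum_{i<j} g_{ij} dx_i ∧ dx_j, the exterior derivative is
  d(omega) = sum_{i<j} d(g_{ij}) ∧ dx_i ∧ dx_j = sum_{i<j, k} (∂g_{ij}/∂x_k) dx_k ∧ dx_i ∧ dx_j.
Expand each term, using dx_k ∧ dx_i ∧ dx_j = sgn(permutation) dx_{(a)} ∧ dx_{(b)} ∧ dx_{(c)} with (a < b < c) sorted:
  d(-3*y*z) includes (∂/∂z)(-3*y*z) dz = (-3*y) dz, which multiplied by dx ∧ dy gives (-3*y) dx ∧ dy ∧ dz
  d(z*(x - y)) includes (∂/∂y)(z*(x - y)) dy = (-z) dy, which multiplied by dx ∧ dz gives (z) dx ∧ dy ∧ dz
Collecting like 3-forms: d(omega) = (-3*y + z) dx ∧ dy ∧ dz.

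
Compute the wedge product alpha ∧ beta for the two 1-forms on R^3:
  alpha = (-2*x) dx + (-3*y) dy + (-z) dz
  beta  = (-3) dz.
alpha ∧ beta = (6*x) dx ∧ dz + (9*y) dy ∧ dz

Distribute the wedge, using dx_i ∧ dx_j = -dx_j ∧ dx_i and dx_i ∧ dx_i = 0. For each pair (i, j) with i < j, the coefficient of dx_i ∧ dx_j in alpha ∧ beta is (alpha_i * beta_j - alpha_j * beta_i). Collecting: alpha ∧ beta = (6*x) dx ∧ dz + (9*y) dy ∧ dz.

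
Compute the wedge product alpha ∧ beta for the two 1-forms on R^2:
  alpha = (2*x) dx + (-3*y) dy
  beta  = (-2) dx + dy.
alpha ∧ beta = (2*x - 6*y) dx ∧ dy

Distribute the wedge, using dx_i ∧ dx_j = -dx_j ∧ dx_i and dx_i ∧ dx_i = 0. For each pair (i, j) with i < j, the coefficient of dx_i ∧ dx_j in alpha ∧ beta is (alpha_i * beta_j - alpha_j * beta_i). Collecting: alpha ∧ beta = (2*x - 6*y) dx ∧ dy.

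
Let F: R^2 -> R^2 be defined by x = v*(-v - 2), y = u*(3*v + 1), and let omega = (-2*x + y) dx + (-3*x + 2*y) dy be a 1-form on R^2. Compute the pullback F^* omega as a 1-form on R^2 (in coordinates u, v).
F^* omega = (18*u*v^2 + 12*u*v + 2*u + 9*v^3 + 21*v^2 + 6*v) du + (18*u^2*v + 6*u^2 + 3*u*v^2 + 10*u*v - 2*u - 4*v^3 - 12*v^2 - 8*v) dv

Using F^*(f dg) = (f ∘ F) d(g ∘ F), substitute each coordinate x_i by F_i(u, v) in f_i, and replace dx_i by d F_i = (∂F_i/∂u) du + (∂F_i/∂v) dv.
  For the x component: f_1(F) = 3*u*v + u + 2*v^2 + 4*v; d F_1 = (0) du + (-2*v - 2) dv
  For the y component: f_2(F) = 6*u*v + 2*u + 3*v^2 + 6*v; d F_2 = (3*v + 1) du + (3*u) dv
Combining and collecting du, dv coefficients:
  coeff of du: 18*u*v^2 + 12*u*v + 2*u + 9*v^3 + 21*v^2 + 6*v
  coeff of dv: 18*u^2*v + 6*u^2 + 3*u*v^2 + 10*u*v - 2*u - 4*v^3 - 12*v^2 - 8*v
F^* omega = (18*u*v^2 + 12*u*v + 2*u + 9*v^3 + 21*v^2 + 6*v) du + (18*u^2*v + 6*u^2 + 3*u*v^2 + 10*u*v - 2*u - 4*v^3 - 12*v^2 - 8*v) dv.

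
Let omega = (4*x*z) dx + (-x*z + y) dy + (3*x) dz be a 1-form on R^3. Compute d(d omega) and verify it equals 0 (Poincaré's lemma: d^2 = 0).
d(d omega) = 0

Step 1: d omega = sum_{i<j} (∂f_j/∂x_i - ∂f_i/∂x_j) dx_i ∧ dx_j:
  coeff of dx ∧ dy: -z
  coeff of dx ∧ dz: 3 - 4*x
  coeff of dy ∧ dz: x
Step 2: Apply d again to each 2-form coefficient. The only possible 3-form in R^3 is dx ∧ dy ∧ dz, with coefficient
  ∂(coeff of dy∧dz)/∂x - ∂(coeff of dx∧dz)/∂y + ∂(coeff of dx∧dy)/∂z
  = ∂/∂x (x) - ∂/∂y (3 - 4*x) + ∂/∂z (-z).
Each of these terms simplifies to sums of mixed partials that cancel in pairs. The result is 0 (by equality of mixed partials for smooth functions — Schwarz / Clairaut).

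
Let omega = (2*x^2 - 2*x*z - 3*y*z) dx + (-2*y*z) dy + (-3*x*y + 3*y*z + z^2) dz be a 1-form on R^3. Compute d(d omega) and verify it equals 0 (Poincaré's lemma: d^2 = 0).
d(d omega) = 0

Step 1: d omega = sum_{i<j} (∂f_j/∂x_i - ∂f_i/∂x_j) dx_i ∧ dx_j:
  coeff of dx ∧ dy: 3*z
  coeff of dx ∧ dz: 2*x
  coeff of dy ∧ dz: -3*x + 2*y + 3*z
Step 2: Apply d again to each 2-form coefficient. The only possible 3-form in R^3 is dx ∧ dy ∧ dz, with coefficient
  ∂(coeff of dy∧dz)/∂x - ∂(coeff of dx∧dz)/∂y + ∂(coeff of dx∧dy)/∂z
  = ∂/∂x (-3*x + 2*y + 3*z) - ∂/∂y (2*x) + ∂/∂z (3*z).
Each of these terms simplifies to sums of mixed partials that cancel in pairs. The result is 0 (by equality of mixed partials for smooth functions — Schwarz / Clairaut).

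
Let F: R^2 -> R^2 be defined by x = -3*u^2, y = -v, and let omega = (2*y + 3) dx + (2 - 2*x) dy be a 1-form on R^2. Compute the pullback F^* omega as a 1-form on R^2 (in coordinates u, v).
F^* omega = (6*u*(2*v - 3)) du + (-6*u^2 - 2) dv

Using F^*(f dg) = (f ∘ F) d(g ∘ F), substitute each coordinate x_i by F_i(u, v) in f_i, and replace dx_i by d F_i = (∂F_i/∂u) du + (∂F_i/∂v) dv.
  For the x component: f_1(F) = 3 - 2*v; d F_1 = (-6*u) du + (0) dv
  For the y component: f_2(F) = 6*u^2 + 2; d F_2 = (0) du + (-1) dv
Combining and collecting du, dv coefficients:
  coeff of du: 6*u*(2*v - 3)
  coeff of dv: -6*u^2 - 2
F^* omega = (6*u*(2*v - 3)) du + (-6*u^2 - 2) dv.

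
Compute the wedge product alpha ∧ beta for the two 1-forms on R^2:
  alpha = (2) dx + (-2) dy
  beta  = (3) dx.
alpha ∧ beta = (6) dx ∧ dy

Distribute the wedge, using dx_i ∧ dx_j = -dx_j ∧ dx_i and dx_i ∧ dx_i = 0. For each pair (i, j) with i < j, the coefficient of dx_i ∧ dx_j in alpha ∧ beta is (alpha_i * beta_j - alpha_j * beta_i). Collecting: alpha ∧ beta = (6) dx ∧ dy.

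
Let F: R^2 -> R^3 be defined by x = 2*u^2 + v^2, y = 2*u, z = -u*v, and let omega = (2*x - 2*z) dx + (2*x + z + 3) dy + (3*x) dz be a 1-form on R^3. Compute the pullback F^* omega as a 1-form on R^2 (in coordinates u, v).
F^* omega = (16*u^3 + 2*u^2*v + 8*u^2 + 8*u*v^2 - 2*u*v - 3*v^3 + 4*v^2 + 6) du + (-6*u^3 + 8*u^2*v + u*v^2 + 4*v^3) dv

Using F^*(f dg) = (f ∘ F) d(g ∘ F), substitute each coordinate x_i by F_i(u, v) in f_i, and replace dx_i by d F_i = (∂F_i/∂u) du + (∂F_i/∂v) dv.
  For the x component: f_1(F) = 4*u^2 + 2*u*v + 2*v^2; d F_1 = (4*u) du + (2*v) dv
  For the y component: f_2(F) = 4*u^2 - u*v + 2*v^2 + 3; d F_2 = (2) du + (0) dv
  For the z component: f_3(F) = 6*u^2 + 3*v^2; d F_3 = (-v) du + (-u) dv
Combining and collecting du, dv coefficients:
  coeff of du: 16*u^3 + 2*u^2*v + 8*u^2 + 8*u*v^2 - 2*u*v - 3*v^3 + 4*v^2 + 6
  coeff of dv: -6*u^3 + 8*u^2*v + u*v^2 + 4*v^3
F^* omega = (16*u^3 + 2*u^2*v + 8*u^2 + 8*u*v^2 - 2*u*v - 3*v^3 + 4*v^2 + 6) du + (-6*u^3 + 8*u^2*v + u*v^2 + 4*v^3) dv.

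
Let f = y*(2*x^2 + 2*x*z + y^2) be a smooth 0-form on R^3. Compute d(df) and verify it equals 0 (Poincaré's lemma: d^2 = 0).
d(df) = 0

Step 1: df = sum_i (∂f/∂x_i) dx_i = (2*y*(2*x + z)) dx + (2*x^2 + 2*x*z + 3*y^2) dy + (2*x*y) dz.
Step 2: Apply d again. Using the 1-form formula, the coefficient of dx ∧ dy in d(df) is ∂^2 f/∂x ∂y - ∂^2 f/∂y ∂x = (4*x + 2*z) - (4*x + 2*z) = 0 (equality of mixed partials for smooth f).
Similarly for dx ∧ dz and dy ∧ dz — all coefficients vanish. So d(df) = 0.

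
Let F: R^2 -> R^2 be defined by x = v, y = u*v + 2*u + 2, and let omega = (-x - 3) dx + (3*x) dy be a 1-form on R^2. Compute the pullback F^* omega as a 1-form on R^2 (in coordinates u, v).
F^* omega = (3*v*(v + 2)) du + (3*u*v - v - 3) dv

Using F^*(f dg) = (f ∘ F) d(g ∘ F), substitute each coordinate x_i by F_i(u, v) in f_i, and replace dx_i by d F_i = (∂F_i/∂u) du + (∂F_i/∂v) dv.
  For the x component: f_1(F) = -v - 3; d F_1 = (0) du + (1) dv
  For the y component: f_2(F) = 3*v; d F_2 = (v + 2) du + (u) dv
Combining and collecting du, dv coefficients:
  coeff of du: 3*v*(v + 2)
  coeff of dv: 3*u*v - v - 3
F^* omega = (3*v*(v + 2)) du + (3*u*v - v - 3) dv.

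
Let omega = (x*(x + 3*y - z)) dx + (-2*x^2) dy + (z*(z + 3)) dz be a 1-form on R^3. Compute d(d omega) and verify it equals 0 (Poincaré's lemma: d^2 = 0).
d(d omega) = 0

Step 1: d omega = sum_{i<j} (∂f_j/∂x_i - ∂f_i/∂x_j) dx_i ∧ dx_j:
  coeff of dx ∧ dy: -7*x
  coeff of dx ∧ dz: x
  coeff of dy ∧ dz: 0
Step 2: Apply d again to each 2-form coefficient. The only possible 3-form in R^3 is dx ∧ dy ∧ dz, with coefficient
  ∂(coeff of dy∧dz)/∂x - ∂(coeff of dx∧dz)/∂y + ∂(coeff of dx∧dy)/∂z
  = ∂/∂x (0) - ∂/∂y (x) + ∂/∂z (-7*x).
Each of these terms simplifies to sums of mixed partials that cancel in pairs. The result is 0 (by equality of mixed partials for smooth functions — Schwarz / Clairaut).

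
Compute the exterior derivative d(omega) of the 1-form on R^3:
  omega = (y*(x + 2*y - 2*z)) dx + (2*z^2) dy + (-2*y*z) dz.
d(omega) = (-x - 4*y + 2*z) dx ∧ dy + (2*y) dx ∧ dz + (-6*z) dy ∧ dz

For a 1-form omega = sum_i f_i dx_i, the exterior derivative is
  d(omega) = sum_{i < j} (∂f_j/∂x_i - ∂f_i/∂x_j) dx_i ∧ dx_j.
  coefficient of dx ∧ dy: ∂f_2/∂x - ∂f_1/∂y = ∂(2*z^2)/∂x - ∂(y*(x + 2*y - 2*z))/∂y = -x - 4*y + 2*z
  coefficient of dx ∧ dz: ∂f_3/∂x - ∂f_1/∂z = ∂(-2*y*z)/∂x - ∂(y*(x + 2*y - 2*z))/∂z = 2*y
  coefficient of dy ∧ dz: ∂f_3/∂y - ∂f_2/∂z = ∂(-2*y*z)/∂y - ∂(2*z^2)/∂z = -6*z
Assembling: d(omega) = (-x - 4*y + 2*z) dx ∧ dy + (2*y) dx ∧ dz + (-6*z) dy ∧ dz.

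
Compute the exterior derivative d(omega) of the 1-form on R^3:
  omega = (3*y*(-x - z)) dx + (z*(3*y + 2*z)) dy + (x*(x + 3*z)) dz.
d(omega) = (3*x + 3*z) dx ∧ dy + (2*x + 3*y + 3*z) dx ∧ dz + (-3*y - 4*z) dy ∧ dz

For a 1-form omega = sum_i f_i dx_i, the exterior derivative is
  d(omega) = sum_{i < j} (∂f_j/∂x_i - ∂f_i/∂x_j) dx_i ∧ dx_j.
  coefficient of dx ∧ dy: ∂f_2/∂x - ∂f_1/∂y = ∂(z*(3*y + 2*z))/∂x - ∂(3*y*(-x - z))/∂y = 3*x + 3*z
  coefficient of dx ∧ dz: ∂f_3/∂x - ∂f_1/∂z = ∂(x*(x + 3*z))/∂x - ∂(3*y*(-x - z))/∂z = 2*x + 3*y + 3*z
  coefficient of dy ∧ dz: ∂f_3/∂y - ∂f_2/∂z = ∂(x*(x + 3*z))/∂y - ∂(z*(3*y + 2*z))/∂z = -3*y - 4*z
Assembling: d(omega) = (3*x + 3*z) dx ∧ dy + (2*x + 3*y + 3*z) dx ∧ dz + (-3*y - 4*z) dy ∧ dz.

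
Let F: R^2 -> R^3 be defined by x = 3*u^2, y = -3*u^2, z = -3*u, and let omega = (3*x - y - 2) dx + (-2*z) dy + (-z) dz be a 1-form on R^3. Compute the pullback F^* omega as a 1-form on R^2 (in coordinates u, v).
F^* omega = (3*u*(24*u^2 - 12*u - 7)) du

Using F^*(f dg) = (f ∘ F) d(g ∘ F), substitute each coordinate x_i by F_i(u, v) in f_i, and replace dx_i by d F_i = (∂F_i/∂u) du + (∂F_i/∂v) dv.
  For the x component: f_1(F) = 12*u^2 - 2; d F_1 = (6*u) du + (0) dv
  For the y component: f_2(F) = 6*u; d F_2 = (-6*u) du + (0) dv
  For the z component: f_3(F) = 3*u; d F_3 = (-3) du + (0) dv
Combining and collecting du, dv coefficients:
  coeff of du: 3*u*(24*u^2 - 12*u - 7)
  coeff of dv: 0
F^* omega = (3*u*(24*u^2 - 12*u - 7)) du.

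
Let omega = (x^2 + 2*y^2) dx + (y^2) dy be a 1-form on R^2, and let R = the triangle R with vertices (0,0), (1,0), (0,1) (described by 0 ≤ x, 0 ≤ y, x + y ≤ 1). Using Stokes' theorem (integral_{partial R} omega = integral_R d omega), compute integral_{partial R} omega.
integral_(partial R) omega = -2/3

Stokes: integral_partial_R omega = integral_R d omega with d omega = (∂Q/∂x - ∂P/∂y) dx ∧ dy.
  ∂Q/∂x = 0
  ∂P/∂y = 4*y
  integrand = ∂Q/∂x - ∂P/∂y = -4*y.
Integrating over R: integral_0^1 integral_0^{1-x} (-4*y) dy dx = -2/3.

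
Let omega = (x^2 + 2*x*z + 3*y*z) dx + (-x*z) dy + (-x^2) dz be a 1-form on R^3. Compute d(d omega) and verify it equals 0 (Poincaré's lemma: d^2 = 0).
d(d omega) = 0

Step 1: d omega = sum_{i<j} (∂f_j/∂x_i - ∂f_i/∂x_j) dx_i ∧ dx_j:
  coeff of dx ∧ dy: -4*z
  coeff of dx ∧ dz: -4*x - 3*y
  coeff of dy ∧ dz: x
Step 2: Apply d again to each 2-form coefficient. The only possible 3-form in R^3 is dx ∧ dy ∧ dz, with coefficient
  ∂(coeff of dy∧dz)/∂x - ∂(coeff of dx∧dz)/∂y + ∂(coeff of dx∧dy)/∂z
  = ∂/∂x (x) - ∂/∂y (-4*x - 3*y) + ∂/∂z (-4*z).
Each of these terms simplifies to sums of mixed partials that cancel in pairs. The result is 0 (by equality of mixed partials for smooth functions — Schwarz / Clairaut).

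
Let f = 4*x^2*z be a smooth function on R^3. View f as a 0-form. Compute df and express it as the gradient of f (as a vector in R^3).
df = (8*x*z) dx + (0) dy + (4*x^2) dz; grad f = (8*x*z, 0, 4*x^2)

For a 0-form f, d f = (∂f/∂x) dx + (∂f/∂y) dy + (∂f/∂z) dz. The components of the vector representation are exactly the entries of grad f in Cartesian coordinates:
  ∂f/∂x = 8*x*z
  ∂f/∂y = 0
  ∂f/∂z = 4*x^2.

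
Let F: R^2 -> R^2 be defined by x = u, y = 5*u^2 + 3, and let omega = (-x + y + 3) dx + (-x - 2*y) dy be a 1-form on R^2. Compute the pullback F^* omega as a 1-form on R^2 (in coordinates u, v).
F^* omega = (-100*u^3 - 5*u^2 - 61*u + 6) du

Using F^*(f dg) = (f ∘ F) d(g ∘ F), substitute each coordinate x_i by F_i(u, v) in f_i, and replace dx_i by d F_i = (∂F_i/∂u) du + (∂F_i/∂v) dv.
  For the x component: f_1(F) = 5*u^2 - u + 6; d F_1 = (1) du + (0) dv
  For the y component: f_2(F) = -10*u^2 - u - 6; d F_2 = (10*u) du + (0) dv
Combining and collecting du, dv coefficients:
  coeff of du: -100*u^3 - 5*u^2 - 61*u + 6
  coeff of dv: 0
F^* omega = (-100*u^3 - 5*u^2 - 61*u + 6) du.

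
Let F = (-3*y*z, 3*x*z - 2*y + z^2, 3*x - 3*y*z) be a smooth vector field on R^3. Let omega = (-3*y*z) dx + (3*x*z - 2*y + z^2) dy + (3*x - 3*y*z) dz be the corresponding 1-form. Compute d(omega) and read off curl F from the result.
d(omega) = (-3*x - 5*z) dy ∧ dz + (-3*y - 3) dz ∧ dx + (6*z) dx ∧ dy; curl F = (-3*x - 5*z, -3*y - 3, 6*z)

d omega = sum_{i<j} (∂f_j/∂x_i - ∂f_i/∂x_j) dx_i ∧ dx_j. Under the identification (dy ∧ dz, dz ∧ dx, dx ∧ dy) ↔ (e_x, e_y, e_z), the coefficients are exactly the components of curl F. Compute:
  ∂R/∂y - ∂Q/∂z = (-3*z) - (3*x + 2*z) = -3*x - 5*z
  ∂P/∂z - ∂R/∂x = (-3*y) - (3) = -3*y - 3
  ∂Q/∂x - ∂P/∂y = (3*z) - (-3*z) = 6*z.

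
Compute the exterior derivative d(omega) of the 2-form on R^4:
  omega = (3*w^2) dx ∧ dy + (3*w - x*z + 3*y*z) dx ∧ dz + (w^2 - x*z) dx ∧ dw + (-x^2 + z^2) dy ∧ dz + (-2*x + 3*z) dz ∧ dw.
d(omega) = (6*w) dx ∧ dy ∧ dw + (-2*x - 3*z) dx ∧ dy ∧ dz + (x + 1) dx ∧ dz ∧ dw

For a 2-form omega = sum_{i<j} g_{ij} dx_i ∧ dx_j, the exterior derivative is
  d(omega) = sum_{i<j} d(g_{ij}) ∧ dx_i ∧ dx_j = sum_{i<j, k} (∂g_{ij}/∂x_k) dx_k ∧ dx_i ∧ dx_j.
Expand each term, using dx_k ∧ dx_i ∧ dx_j = sgn(permutation) dx_{(a)} ∧ dx_{(b)} ∧ dx_{(c)} with (a < b < c) sorted:
  d(3*w^2) includes (∂/∂w)(3*w^2) dw = (6*w) dw, which multiplied by dx ∧ dy gives (6*w) dx ∧ dy ∧ dw
  d(3*w - x*z + 3*y*z) includes (∂/∂y)(3*w - x*z + 3*y*z) dy = (3*z) dy, which multiplied by dx ∧ dz gives (-3*z) dx ∧ dy ∧ dz
  d(3*w - x*z + 3*y*z) includes (∂/∂w)(3*w - x*z + 3*y*z) dw = (3) dw, which multiplied by dx ∧ dz gives (3) dx ∧ dz ∧ dw
  d(w^2 - x*z) includes (∂/∂z)(w^2 - x*z) dz = (-x) dz, which multiplied by dx ∧ dw gives (x) dx ∧ dz ∧ dw
  d(-x^2 + z^2) includes (∂/∂x)(-x^2 + z^2) dx = (-2*x) dx, which multiplied by dy ∧ dz gives (-2*x) dx ∧ dy ∧ dz
  d(-2*x + 3*z) includes (∂/∂x)(-2*x + 3*z) dx = (-2) dx, which multiplied by dz ∧ dw gives (-2) dx ∧ dz ∧ dw
Collecting like 3-forms: d(omega) = (6*w) dx ∧ dy ∧ dw + (-2*x - 3*z) dx ∧ dy ∧ dz + (x + 1) dx ∧ dz ∧ dw.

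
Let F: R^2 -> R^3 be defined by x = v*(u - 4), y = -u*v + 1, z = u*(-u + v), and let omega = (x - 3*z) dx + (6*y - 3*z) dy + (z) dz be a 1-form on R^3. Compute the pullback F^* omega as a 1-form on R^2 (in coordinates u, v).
F^* omega = (2*u^3 - 3*u^2*v + 8*u*v^2 - 4*v^2 - 6*v) du + (-u^3 + 8*u^2*v - 12*u^2 + 4*u*v - 6*u + 16*v) dv

Using F^*(f dg) = (f ∘ F) d(g ∘ F), substitute each coordinate x_i by F_i(u, v) in f_i, and replace dx_i by d F_i = (∂F_i/∂u) du + (∂F_i/∂v) dv.
  For the x component: f_1(F) = 3*u^2 - 2*u*v - 4*v; d F_1 = (v) du + (u - 4) dv
  For the y component: f_2(F) = 3*u^2 - 9*u*v + 6; d F_2 = (-v) du + (-u) dv
  For the z component: f_3(F) = u*(-u + v); d F_3 = (-2*u + v) du + (u) dv
Combining and collecting du, dv coefficients:
  coeff of du: 2*u^3 - 3*u^2*v + 8*u*v^2 - 4*v^2 - 6*v
  coeff of dv: -u^3 + 8*u^2*v - 12*u^2 + 4*u*v - 6*u + 16*v
F^* omega = (2*u^3 - 3*u^2*v + 8*u*v^2 - 4*v^2 - 6*v) du + (-u^3 + 8*u^2*v - 12*u^2 + 4*u*v - 6*u + 16*v) dv.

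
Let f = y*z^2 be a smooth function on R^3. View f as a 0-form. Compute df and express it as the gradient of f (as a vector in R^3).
df = (0) dx + (z^2) dy + (2*y*z) dz; grad f = (0, z^2, 2*y*z)

For a 0-form f, d f = (∂f/∂x) dx + (∂f/∂y) dy + (∂f/∂z) dz. The components of the vector representation are exactly the entries of grad f in Cartesian coordinates:
  ∂f/∂x = 0
  ∂f/∂y = z^2
  ∂f/∂z = 2*y*z.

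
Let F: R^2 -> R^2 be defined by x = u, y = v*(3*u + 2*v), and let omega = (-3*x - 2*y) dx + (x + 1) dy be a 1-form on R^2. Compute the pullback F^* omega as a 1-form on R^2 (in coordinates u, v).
F^* omega = (-3*u*v - 3*u - 4*v^2 + 3*v) du + (3*u^2 + 4*u*v + 3*u + 4*v) dv

Using F^*(f dg) = (f ∘ F) d(g ∘ F), substitute each coordinate x_i by F_i(u, v) in f_i, and replace dx_i by d F_i = (∂F_i/∂u) du + (∂F_i/∂v) dv.
  For the x component: f_1(F) = -6*u*v - 3*u - 4*v^2; d F_1 = (1) du + (0) dv
  For the y component: f_2(F) = u + 1; d F_2 = (3*v) du + (3*u + 4*v) dv
Combining and collecting du, dv coefficients:
  coeff of du: -3*u*v - 3*u - 4*v^2 + 3*v
  coeff of dv: 3*u^2 + 4*u*v + 3*u + 4*v
F^* omega = (-3*u*v - 3*u - 4*v^2 + 3*v) du + (3*u^2 + 4*u*v + 3*u + 4*v) dv.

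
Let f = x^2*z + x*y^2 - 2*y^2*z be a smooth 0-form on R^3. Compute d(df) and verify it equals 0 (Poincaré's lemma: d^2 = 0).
d(df) = 0

Step 1: df = sum_i (∂f/∂x_i) dx_i = (2*x*z + y^2) dx + (2*y*(x - 2*z)) dy + (x^2 - 2*y^2) dz.
Step 2: Apply d again. Using the 1-form formula, the coefficient of dx ∧ dy in d(df) is ∂^2 f/∂x ∂y - ∂^2 f/∂y ∂x = (2*y) - (2*y) = 0 (equality of mixed partials for smooth f).
Similarly for dx ∧ dz and dy ∧ dz — all coefficients vanish. So d(df) = 0.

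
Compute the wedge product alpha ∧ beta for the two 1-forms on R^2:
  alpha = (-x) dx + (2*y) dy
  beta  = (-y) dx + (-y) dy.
alpha ∧ beta = (y*(x + 2*y)) dx ∧ dy

Distribute the wedge, using dx_i ∧ dx_j = -dx_j ∧ dx_i and dx_i ∧ dx_i = 0. For each pair (i, j) with i < j, the coefficient of dx_i ∧ dx_j in alpha ∧ beta is (alpha_i * beta_j - alpha_j * beta_i). Collecting: alpha ∧ beta = (y*(x + 2*y)) dx ∧ dy.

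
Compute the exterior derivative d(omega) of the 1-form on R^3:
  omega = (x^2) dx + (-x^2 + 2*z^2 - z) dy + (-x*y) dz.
d(omega) = (-2*x) dx ∧ dy + (-y) dx ∧ dz + (-x - 4*z + 1) dy ∧ dz

For a 1-form omega = sum_i f_i dx_i, the exterior derivative is
  d(omega) = sum_{i < j} (∂f_j/∂x_i - ∂f_i/∂x_j) dx_i ∧ dx_j.
  coefficient of dx ∧ dy: ∂f_2/∂x - ∂f_1/∂y = ∂(-x^2 + 2*z^2 - z)/∂x - ∂(x^2)/∂y = -2*x
  coefficient of dx ∧ dz: ∂f_3/∂x - ∂f_1/∂z = ∂(-x*y)/∂x - ∂(x^2)/∂z = -y
  coefficient of dy ∧ dz: ∂f_3/∂y - ∂f_2/∂z = ∂(-x*y)/∂y - ∂(-x^2 + 2*z^2 - z)/∂z = -x - 4*z + 1
Assembling: d(omega) = (-2*x) dx ∧ dy + (-y) dx ∧ dz + (-x - 4*z + 1) dy ∧ dz.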